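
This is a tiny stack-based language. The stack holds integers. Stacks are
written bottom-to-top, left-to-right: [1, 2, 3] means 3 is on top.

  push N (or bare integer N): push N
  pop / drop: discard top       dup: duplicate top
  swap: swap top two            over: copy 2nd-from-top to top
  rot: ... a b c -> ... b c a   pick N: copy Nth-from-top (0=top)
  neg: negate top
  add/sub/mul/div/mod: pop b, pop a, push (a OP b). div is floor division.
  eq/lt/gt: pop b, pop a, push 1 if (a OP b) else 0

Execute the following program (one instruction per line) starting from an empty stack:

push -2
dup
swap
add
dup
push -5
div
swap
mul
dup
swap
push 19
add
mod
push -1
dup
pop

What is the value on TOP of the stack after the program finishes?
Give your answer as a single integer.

Answer: -1

Derivation:
After 'push -2': [-2]
After 'dup': [-2, -2]
After 'swap': [-2, -2]
After 'add': [-4]
After 'dup': [-4, -4]
After 'push -5': [-4, -4, -5]
After 'div': [-4, 0]
After 'swap': [0, -4]
After 'mul': [0]
After 'dup': [0, 0]
After 'swap': [0, 0]
After 'push 19': [0, 0, 19]
After 'add': [0, 19]
After 'mod': [0]
After 'push -1': [0, -1]
After 'dup': [0, -1, -1]
After 'pop': [0, -1]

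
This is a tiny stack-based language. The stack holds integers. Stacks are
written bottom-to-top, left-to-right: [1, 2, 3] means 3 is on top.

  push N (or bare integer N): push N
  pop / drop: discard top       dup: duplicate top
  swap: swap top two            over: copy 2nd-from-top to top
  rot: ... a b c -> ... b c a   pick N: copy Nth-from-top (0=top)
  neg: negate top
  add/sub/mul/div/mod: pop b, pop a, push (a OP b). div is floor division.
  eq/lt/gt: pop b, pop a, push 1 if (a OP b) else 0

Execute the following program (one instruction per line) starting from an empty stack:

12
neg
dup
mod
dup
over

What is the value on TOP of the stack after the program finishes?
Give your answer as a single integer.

Answer: 0

Derivation:
After 'push 12': [12]
After 'neg': [-12]
After 'dup': [-12, -12]
After 'mod': [0]
After 'dup': [0, 0]
After 'over': [0, 0, 0]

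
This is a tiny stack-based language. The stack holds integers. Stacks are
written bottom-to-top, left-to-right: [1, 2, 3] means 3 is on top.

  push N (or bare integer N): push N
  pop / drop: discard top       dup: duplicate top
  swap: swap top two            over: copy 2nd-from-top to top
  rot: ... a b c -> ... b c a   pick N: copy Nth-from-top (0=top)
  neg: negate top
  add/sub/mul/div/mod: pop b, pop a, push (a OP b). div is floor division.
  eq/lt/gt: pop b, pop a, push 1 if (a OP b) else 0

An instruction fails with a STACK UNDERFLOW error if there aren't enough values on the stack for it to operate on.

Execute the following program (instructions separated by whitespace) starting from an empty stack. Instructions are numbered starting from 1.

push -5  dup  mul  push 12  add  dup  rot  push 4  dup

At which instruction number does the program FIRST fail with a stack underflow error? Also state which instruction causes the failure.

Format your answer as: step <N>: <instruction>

Answer: step 7: rot

Derivation:
Step 1 ('push -5'): stack = [-5], depth = 1
Step 2 ('dup'): stack = [-5, -5], depth = 2
Step 3 ('mul'): stack = [25], depth = 1
Step 4 ('push 12'): stack = [25, 12], depth = 2
Step 5 ('add'): stack = [37], depth = 1
Step 6 ('dup'): stack = [37, 37], depth = 2
Step 7 ('rot'): needs 3 value(s) but depth is 2 — STACK UNDERFLOW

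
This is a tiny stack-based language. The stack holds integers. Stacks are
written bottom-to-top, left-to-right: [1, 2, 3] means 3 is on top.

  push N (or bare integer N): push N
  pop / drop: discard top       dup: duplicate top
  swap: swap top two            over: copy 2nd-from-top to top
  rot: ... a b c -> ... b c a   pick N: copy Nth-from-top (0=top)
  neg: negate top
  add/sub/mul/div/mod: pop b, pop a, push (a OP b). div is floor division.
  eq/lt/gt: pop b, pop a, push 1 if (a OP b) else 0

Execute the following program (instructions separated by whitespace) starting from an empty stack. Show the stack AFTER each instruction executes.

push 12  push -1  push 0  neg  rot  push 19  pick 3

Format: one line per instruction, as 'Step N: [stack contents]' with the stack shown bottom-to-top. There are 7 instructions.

Step 1: [12]
Step 2: [12, -1]
Step 3: [12, -1, 0]
Step 4: [12, -1, 0]
Step 5: [-1, 0, 12]
Step 6: [-1, 0, 12, 19]
Step 7: [-1, 0, 12, 19, -1]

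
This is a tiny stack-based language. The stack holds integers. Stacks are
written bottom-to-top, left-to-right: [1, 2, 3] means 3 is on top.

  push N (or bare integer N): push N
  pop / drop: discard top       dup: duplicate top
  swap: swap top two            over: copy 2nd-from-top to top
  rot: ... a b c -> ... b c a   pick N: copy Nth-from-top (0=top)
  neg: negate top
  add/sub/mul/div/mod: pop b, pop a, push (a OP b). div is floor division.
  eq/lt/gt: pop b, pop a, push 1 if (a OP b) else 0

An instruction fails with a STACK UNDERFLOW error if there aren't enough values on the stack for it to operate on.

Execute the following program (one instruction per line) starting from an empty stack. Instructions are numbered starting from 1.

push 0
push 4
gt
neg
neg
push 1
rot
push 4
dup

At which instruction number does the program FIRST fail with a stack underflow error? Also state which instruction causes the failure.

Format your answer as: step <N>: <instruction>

Step 1 ('push 0'): stack = [0], depth = 1
Step 2 ('push 4'): stack = [0, 4], depth = 2
Step 3 ('gt'): stack = [0], depth = 1
Step 4 ('neg'): stack = [0], depth = 1
Step 5 ('neg'): stack = [0], depth = 1
Step 6 ('push 1'): stack = [0, 1], depth = 2
Step 7 ('rot'): needs 3 value(s) but depth is 2 — STACK UNDERFLOW

Answer: step 7: rot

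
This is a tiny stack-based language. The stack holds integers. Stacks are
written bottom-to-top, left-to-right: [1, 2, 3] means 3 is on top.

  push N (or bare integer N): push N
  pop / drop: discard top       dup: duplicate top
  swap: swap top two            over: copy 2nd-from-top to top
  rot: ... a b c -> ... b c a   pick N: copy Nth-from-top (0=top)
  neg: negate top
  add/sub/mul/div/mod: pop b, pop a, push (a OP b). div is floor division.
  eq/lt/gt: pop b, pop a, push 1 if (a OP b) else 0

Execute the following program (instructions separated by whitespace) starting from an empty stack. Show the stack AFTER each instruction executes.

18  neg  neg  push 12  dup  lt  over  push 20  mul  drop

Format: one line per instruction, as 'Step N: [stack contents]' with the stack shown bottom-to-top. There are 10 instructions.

Step 1: [18]
Step 2: [-18]
Step 3: [18]
Step 4: [18, 12]
Step 5: [18, 12, 12]
Step 6: [18, 0]
Step 7: [18, 0, 18]
Step 8: [18, 0, 18, 20]
Step 9: [18, 0, 360]
Step 10: [18, 0]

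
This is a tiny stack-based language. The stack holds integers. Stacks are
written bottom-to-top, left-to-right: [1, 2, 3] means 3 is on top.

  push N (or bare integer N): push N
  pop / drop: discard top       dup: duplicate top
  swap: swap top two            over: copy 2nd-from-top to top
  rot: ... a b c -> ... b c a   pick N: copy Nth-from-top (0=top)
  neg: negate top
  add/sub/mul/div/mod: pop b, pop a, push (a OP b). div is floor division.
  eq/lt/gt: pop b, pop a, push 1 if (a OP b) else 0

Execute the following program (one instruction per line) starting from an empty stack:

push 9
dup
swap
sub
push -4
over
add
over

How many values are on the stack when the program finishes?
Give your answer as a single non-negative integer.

After 'push 9': stack = [9] (depth 1)
After 'dup': stack = [9, 9] (depth 2)
After 'swap': stack = [9, 9] (depth 2)
After 'sub': stack = [0] (depth 1)
After 'push -4': stack = [0, -4] (depth 2)
After 'over': stack = [0, -4, 0] (depth 3)
After 'add': stack = [0, -4] (depth 2)
After 'over': stack = [0, -4, 0] (depth 3)

Answer: 3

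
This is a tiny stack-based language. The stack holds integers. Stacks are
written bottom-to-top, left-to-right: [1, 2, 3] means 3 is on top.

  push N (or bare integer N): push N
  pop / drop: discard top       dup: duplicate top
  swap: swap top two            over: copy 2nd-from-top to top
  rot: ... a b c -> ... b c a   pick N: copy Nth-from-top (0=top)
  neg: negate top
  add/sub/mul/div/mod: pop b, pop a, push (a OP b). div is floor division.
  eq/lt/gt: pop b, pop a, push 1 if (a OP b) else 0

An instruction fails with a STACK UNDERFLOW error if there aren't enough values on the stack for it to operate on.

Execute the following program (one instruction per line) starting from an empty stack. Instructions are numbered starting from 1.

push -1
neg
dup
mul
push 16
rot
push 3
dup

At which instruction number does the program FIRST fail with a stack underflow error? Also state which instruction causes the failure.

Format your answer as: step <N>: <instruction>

Answer: step 6: rot

Derivation:
Step 1 ('push -1'): stack = [-1], depth = 1
Step 2 ('neg'): stack = [1], depth = 1
Step 3 ('dup'): stack = [1, 1], depth = 2
Step 4 ('mul'): stack = [1], depth = 1
Step 5 ('push 16'): stack = [1, 16], depth = 2
Step 6 ('rot'): needs 3 value(s) but depth is 2 — STACK UNDERFLOW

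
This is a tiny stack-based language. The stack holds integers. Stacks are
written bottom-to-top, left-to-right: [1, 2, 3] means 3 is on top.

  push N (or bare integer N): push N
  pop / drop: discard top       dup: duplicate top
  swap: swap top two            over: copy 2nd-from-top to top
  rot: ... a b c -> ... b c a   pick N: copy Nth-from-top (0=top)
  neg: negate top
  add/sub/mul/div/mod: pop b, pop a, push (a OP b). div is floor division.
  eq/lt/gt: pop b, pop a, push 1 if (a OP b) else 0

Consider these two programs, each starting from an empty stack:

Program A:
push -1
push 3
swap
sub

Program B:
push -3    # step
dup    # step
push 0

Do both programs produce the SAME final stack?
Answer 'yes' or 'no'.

Program A trace:
  After 'push -1': [-1]
  After 'push 3': [-1, 3]
  After 'swap': [3, -1]
  After 'sub': [4]
Program A final stack: [4]

Program B trace:
  After 'push -3': [-3]
  After 'dup': [-3, -3]
  After 'push 0': [-3, -3, 0]
Program B final stack: [-3, -3, 0]
Same: no

Answer: no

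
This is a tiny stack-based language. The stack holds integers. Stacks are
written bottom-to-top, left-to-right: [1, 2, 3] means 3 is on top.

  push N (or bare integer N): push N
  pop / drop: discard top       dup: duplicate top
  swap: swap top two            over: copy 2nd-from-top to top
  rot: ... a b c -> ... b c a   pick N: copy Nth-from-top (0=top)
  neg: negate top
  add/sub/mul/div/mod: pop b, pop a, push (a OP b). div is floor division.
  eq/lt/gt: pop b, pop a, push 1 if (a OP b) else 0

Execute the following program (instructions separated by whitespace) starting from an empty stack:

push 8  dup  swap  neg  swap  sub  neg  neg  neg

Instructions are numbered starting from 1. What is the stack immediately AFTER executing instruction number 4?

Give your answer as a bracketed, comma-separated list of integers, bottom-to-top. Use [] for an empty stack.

Answer: [8, -8]

Derivation:
Step 1 ('push 8'): [8]
Step 2 ('dup'): [8, 8]
Step 3 ('swap'): [8, 8]
Step 4 ('neg'): [8, -8]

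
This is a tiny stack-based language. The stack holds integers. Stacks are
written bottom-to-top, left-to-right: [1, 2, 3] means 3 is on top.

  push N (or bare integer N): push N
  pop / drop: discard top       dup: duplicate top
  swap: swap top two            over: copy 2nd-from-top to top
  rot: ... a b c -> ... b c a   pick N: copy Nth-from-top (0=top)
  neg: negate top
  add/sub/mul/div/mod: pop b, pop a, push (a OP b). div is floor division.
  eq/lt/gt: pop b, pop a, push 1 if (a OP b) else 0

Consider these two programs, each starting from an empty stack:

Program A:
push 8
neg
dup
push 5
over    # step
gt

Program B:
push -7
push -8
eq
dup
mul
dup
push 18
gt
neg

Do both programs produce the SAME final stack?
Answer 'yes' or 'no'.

Program A trace:
  After 'push 8': [8]
  After 'neg': [-8]
  After 'dup': [-8, -8]
  After 'push 5': [-8, -8, 5]
  After 'over': [-8, -8, 5, -8]
  After 'gt': [-8, -8, 1]
Program A final stack: [-8, -8, 1]

Program B trace:
  After 'push -7': [-7]
  After 'push -8': [-7, -8]
  After 'eq': [0]
  After 'dup': [0, 0]
  After 'mul': [0]
  After 'dup': [0, 0]
  After 'push 18': [0, 0, 18]
  After 'gt': [0, 0]
  After 'neg': [0, 0]
Program B final stack: [0, 0]
Same: no

Answer: no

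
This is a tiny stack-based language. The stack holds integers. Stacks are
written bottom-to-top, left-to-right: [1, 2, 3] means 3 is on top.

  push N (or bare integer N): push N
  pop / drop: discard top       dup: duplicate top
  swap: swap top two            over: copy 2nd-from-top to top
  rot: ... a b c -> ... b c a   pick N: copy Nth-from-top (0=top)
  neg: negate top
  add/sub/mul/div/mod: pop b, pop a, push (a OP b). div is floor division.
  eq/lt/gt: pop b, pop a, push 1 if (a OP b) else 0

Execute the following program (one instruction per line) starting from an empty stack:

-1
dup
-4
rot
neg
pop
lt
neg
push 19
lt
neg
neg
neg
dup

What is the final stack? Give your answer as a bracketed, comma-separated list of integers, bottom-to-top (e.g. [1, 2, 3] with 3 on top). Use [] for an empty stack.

Answer: [-1, -1]

Derivation:
After 'push -1': [-1]
After 'dup': [-1, -1]
After 'push -4': [-1, -1, -4]
After 'rot': [-1, -4, -1]
After 'neg': [-1, -4, 1]
After 'pop': [-1, -4]
After 'lt': [0]
After 'neg': [0]
After 'push 19': [0, 19]
After 'lt': [1]
After 'neg': [-1]
After 'neg': [1]
After 'neg': [-1]
After 'dup': [-1, -1]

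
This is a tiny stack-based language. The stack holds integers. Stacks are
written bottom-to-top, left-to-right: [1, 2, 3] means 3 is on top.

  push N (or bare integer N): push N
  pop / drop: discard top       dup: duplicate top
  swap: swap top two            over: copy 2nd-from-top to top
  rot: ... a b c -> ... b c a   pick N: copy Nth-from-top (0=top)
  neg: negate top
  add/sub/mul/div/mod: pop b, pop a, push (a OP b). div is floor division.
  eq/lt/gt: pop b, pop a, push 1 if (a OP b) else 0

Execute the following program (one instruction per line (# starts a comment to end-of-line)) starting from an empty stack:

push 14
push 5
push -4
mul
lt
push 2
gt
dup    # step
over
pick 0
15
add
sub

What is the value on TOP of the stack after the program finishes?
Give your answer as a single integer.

Answer: -15

Derivation:
After 'push 14': [14]
After 'push 5': [14, 5]
After 'push -4': [14, 5, -4]
After 'mul': [14, -20]
After 'lt': [0]
After 'push 2': [0, 2]
After 'gt': [0]
After 'dup': [0, 0]
After 'over': [0, 0, 0]
After 'pick 0': [0, 0, 0, 0]
After 'push 15': [0, 0, 0, 0, 15]
After 'add': [0, 0, 0, 15]
After 'sub': [0, 0, -15]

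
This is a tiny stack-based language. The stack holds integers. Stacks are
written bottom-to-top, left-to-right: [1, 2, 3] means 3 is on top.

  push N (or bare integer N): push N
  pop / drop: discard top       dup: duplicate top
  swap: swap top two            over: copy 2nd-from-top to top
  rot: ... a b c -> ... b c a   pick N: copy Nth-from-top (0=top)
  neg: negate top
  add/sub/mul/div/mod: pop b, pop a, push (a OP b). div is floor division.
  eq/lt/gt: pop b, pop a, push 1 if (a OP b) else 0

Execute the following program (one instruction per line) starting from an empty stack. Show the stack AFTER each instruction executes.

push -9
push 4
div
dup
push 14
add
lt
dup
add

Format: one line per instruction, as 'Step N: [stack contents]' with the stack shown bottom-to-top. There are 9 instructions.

Step 1: [-9]
Step 2: [-9, 4]
Step 3: [-3]
Step 4: [-3, -3]
Step 5: [-3, -3, 14]
Step 6: [-3, 11]
Step 7: [1]
Step 8: [1, 1]
Step 9: [2]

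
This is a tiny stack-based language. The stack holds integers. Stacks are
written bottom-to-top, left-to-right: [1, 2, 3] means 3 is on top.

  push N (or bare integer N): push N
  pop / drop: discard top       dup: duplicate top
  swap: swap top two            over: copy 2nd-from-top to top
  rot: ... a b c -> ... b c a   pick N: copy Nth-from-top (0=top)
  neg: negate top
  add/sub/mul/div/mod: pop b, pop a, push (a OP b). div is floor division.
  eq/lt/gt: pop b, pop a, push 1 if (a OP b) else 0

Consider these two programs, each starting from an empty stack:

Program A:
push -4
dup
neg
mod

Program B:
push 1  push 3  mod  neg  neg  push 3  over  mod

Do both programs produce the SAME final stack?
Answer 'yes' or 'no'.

Program A trace:
  After 'push -4': [-4]
  After 'dup': [-4, -4]
  After 'neg': [-4, 4]
  After 'mod': [0]
Program A final stack: [0]

Program B trace:
  After 'push 1': [1]
  After 'push 3': [1, 3]
  After 'mod': [1]
  After 'neg': [-1]
  After 'neg': [1]
  After 'push 3': [1, 3]
  After 'over': [1, 3, 1]
  After 'mod': [1, 0]
Program B final stack: [1, 0]
Same: no

Answer: no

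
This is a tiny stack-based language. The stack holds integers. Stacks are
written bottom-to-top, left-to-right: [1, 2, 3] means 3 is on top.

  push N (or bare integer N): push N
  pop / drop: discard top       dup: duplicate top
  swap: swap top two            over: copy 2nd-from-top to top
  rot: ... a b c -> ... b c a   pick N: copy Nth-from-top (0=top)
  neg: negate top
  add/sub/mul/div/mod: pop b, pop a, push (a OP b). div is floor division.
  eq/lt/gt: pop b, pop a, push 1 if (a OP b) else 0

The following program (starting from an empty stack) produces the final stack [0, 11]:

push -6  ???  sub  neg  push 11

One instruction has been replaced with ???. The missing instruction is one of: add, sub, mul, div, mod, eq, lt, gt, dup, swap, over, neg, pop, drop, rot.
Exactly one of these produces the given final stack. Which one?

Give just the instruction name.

Answer: dup

Derivation:
Stack before ???: [-6]
Stack after ???:  [-6, -6]
The instruction that transforms [-6] -> [-6, -6] is: dup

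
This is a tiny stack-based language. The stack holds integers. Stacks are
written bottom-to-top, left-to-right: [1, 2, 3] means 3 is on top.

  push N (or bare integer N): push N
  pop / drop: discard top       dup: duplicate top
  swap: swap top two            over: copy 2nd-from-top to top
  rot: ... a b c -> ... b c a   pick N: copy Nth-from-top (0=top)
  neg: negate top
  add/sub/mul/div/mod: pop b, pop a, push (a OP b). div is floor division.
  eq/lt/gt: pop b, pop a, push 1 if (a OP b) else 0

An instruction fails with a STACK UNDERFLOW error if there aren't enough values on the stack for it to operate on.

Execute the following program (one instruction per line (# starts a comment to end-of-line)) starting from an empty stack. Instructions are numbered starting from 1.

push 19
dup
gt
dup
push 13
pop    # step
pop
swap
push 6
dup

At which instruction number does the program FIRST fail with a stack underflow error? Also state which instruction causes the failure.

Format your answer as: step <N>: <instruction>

Answer: step 8: swap

Derivation:
Step 1 ('push 19'): stack = [19], depth = 1
Step 2 ('dup'): stack = [19, 19], depth = 2
Step 3 ('gt'): stack = [0], depth = 1
Step 4 ('dup'): stack = [0, 0], depth = 2
Step 5 ('push 13'): stack = [0, 0, 13], depth = 3
Step 6 ('pop'): stack = [0, 0], depth = 2
Step 7 ('pop'): stack = [0], depth = 1
Step 8 ('swap'): needs 2 value(s) but depth is 1 — STACK UNDERFLOW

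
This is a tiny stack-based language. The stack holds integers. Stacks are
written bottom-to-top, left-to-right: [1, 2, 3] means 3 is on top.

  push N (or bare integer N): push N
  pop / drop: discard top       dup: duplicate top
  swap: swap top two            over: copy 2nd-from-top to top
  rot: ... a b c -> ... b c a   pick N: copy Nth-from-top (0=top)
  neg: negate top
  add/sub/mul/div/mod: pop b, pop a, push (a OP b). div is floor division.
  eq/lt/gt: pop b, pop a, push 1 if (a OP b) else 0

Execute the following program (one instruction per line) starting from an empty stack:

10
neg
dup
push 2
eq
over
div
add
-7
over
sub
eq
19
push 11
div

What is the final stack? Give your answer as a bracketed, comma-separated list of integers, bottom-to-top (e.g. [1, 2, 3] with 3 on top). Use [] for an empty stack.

After 'push 10': [10]
After 'neg': [-10]
After 'dup': [-10, -10]
After 'push 2': [-10, -10, 2]
After 'eq': [-10, 0]
After 'over': [-10, 0, -10]
After 'div': [-10, 0]
After 'add': [-10]
After 'push -7': [-10, -7]
After 'over': [-10, -7, -10]
After 'sub': [-10, 3]
After 'eq': [0]
After 'push 19': [0, 19]
After 'push 11': [0, 19, 11]
After 'div': [0, 1]

Answer: [0, 1]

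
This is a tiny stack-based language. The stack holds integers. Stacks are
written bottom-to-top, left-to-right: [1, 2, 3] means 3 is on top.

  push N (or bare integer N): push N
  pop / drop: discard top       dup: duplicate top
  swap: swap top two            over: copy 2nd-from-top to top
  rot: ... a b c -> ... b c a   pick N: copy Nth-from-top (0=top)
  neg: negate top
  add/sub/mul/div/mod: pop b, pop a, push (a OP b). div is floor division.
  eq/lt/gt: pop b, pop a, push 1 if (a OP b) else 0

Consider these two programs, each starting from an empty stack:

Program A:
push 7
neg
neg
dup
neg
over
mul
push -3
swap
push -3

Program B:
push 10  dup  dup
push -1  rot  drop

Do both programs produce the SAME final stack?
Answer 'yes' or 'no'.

Answer: no

Derivation:
Program A trace:
  After 'push 7': [7]
  After 'neg': [-7]
  After 'neg': [7]
  After 'dup': [7, 7]
  After 'neg': [7, -7]
  After 'over': [7, -7, 7]
  After 'mul': [7, -49]
  After 'push -3': [7, -49, -3]
  After 'swap': [7, -3, -49]
  After 'push -3': [7, -3, -49, -3]
Program A final stack: [7, -3, -49, -3]

Program B trace:
  After 'push 10': [10]
  After 'dup': [10, 10]
  After 'dup': [10, 10, 10]
  After 'push -1': [10, 10, 10, -1]
  After 'rot': [10, 10, -1, 10]
  After 'drop': [10, 10, -1]
Program B final stack: [10, 10, -1]
Same: no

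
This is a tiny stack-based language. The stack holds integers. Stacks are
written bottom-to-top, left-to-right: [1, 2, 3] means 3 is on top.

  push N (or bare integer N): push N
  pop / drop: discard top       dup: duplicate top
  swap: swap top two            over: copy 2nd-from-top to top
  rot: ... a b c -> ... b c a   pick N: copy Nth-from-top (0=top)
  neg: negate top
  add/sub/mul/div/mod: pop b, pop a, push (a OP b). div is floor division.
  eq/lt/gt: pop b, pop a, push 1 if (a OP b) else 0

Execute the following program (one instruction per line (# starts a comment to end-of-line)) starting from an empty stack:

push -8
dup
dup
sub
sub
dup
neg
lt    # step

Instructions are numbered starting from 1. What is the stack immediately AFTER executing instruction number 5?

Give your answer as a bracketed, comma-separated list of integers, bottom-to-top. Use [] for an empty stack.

Answer: [-8]

Derivation:
Step 1 ('push -8'): [-8]
Step 2 ('dup'): [-8, -8]
Step 3 ('dup'): [-8, -8, -8]
Step 4 ('sub'): [-8, 0]
Step 5 ('sub'): [-8]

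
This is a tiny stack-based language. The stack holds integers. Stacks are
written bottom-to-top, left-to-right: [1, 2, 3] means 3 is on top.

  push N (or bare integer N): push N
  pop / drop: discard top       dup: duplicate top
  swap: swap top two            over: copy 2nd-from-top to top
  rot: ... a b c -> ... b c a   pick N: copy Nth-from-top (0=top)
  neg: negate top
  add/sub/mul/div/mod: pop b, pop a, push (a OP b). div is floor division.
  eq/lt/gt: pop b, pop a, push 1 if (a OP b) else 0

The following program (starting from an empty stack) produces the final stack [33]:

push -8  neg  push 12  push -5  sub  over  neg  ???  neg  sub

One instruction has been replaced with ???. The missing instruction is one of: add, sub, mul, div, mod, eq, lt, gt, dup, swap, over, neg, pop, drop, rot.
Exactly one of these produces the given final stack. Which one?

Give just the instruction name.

Stack before ???: [8, 17, -8]
Stack after ???:  [8, 25]
The instruction that transforms [8, 17, -8] -> [8, 25] is: sub

Answer: sub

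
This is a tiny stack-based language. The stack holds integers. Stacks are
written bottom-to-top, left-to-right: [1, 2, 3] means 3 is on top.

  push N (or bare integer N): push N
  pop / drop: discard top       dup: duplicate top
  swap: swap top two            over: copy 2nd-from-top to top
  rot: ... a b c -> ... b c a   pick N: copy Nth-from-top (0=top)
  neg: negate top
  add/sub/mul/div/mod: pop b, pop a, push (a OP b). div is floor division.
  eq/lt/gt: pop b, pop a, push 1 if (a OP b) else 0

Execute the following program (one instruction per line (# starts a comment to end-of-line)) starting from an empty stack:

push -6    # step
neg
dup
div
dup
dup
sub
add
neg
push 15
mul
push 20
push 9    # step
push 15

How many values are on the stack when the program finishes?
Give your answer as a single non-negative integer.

Answer: 4

Derivation:
After 'push -6': stack = [-6] (depth 1)
After 'neg': stack = [6] (depth 1)
After 'dup': stack = [6, 6] (depth 2)
After 'div': stack = [1] (depth 1)
After 'dup': stack = [1, 1] (depth 2)
After 'dup': stack = [1, 1, 1] (depth 3)
After 'sub': stack = [1, 0] (depth 2)
After 'add': stack = [1] (depth 1)
After 'neg': stack = [-1] (depth 1)
After 'push 15': stack = [-1, 15] (depth 2)
After 'mul': stack = [-15] (depth 1)
After 'push 20': stack = [-15, 20] (depth 2)
After 'push 9': stack = [-15, 20, 9] (depth 3)
After 'push 15': stack = [-15, 20, 9, 15] (depth 4)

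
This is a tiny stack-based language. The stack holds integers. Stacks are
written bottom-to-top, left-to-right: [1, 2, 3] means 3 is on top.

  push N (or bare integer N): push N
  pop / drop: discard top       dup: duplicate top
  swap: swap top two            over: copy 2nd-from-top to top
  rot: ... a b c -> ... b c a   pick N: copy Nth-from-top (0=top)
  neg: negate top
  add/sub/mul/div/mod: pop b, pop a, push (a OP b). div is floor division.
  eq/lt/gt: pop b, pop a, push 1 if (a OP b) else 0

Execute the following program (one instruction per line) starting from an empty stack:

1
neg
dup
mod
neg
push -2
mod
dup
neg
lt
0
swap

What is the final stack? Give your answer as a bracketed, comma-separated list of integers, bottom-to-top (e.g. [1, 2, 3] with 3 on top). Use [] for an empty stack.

After 'push 1': [1]
After 'neg': [-1]
After 'dup': [-1, -1]
After 'mod': [0]
After 'neg': [0]
After 'push -2': [0, -2]
After 'mod': [0]
After 'dup': [0, 0]
After 'neg': [0, 0]
After 'lt': [0]
After 'push 0': [0, 0]
After 'swap': [0, 0]

Answer: [0, 0]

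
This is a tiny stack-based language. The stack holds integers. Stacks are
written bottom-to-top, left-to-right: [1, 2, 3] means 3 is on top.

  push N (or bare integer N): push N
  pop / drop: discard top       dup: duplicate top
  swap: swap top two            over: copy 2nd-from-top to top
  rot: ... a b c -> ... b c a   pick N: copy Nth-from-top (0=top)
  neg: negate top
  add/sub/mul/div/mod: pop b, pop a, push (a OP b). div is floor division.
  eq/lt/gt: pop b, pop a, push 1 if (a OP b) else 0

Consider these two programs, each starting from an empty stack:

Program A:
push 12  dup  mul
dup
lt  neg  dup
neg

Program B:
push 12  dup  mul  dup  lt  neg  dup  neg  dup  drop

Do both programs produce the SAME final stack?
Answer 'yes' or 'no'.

Answer: yes

Derivation:
Program A trace:
  After 'push 12': [12]
  After 'dup': [12, 12]
  After 'mul': [144]
  After 'dup': [144, 144]
  After 'lt': [0]
  After 'neg': [0]
  After 'dup': [0, 0]
  After 'neg': [0, 0]
Program A final stack: [0, 0]

Program B trace:
  After 'push 12': [12]
  After 'dup': [12, 12]
  After 'mul': [144]
  After 'dup': [144, 144]
  After 'lt': [0]
  After 'neg': [0]
  After 'dup': [0, 0]
  After 'neg': [0, 0]
  After 'dup': [0, 0, 0]
  After 'drop': [0, 0]
Program B final stack: [0, 0]
Same: yes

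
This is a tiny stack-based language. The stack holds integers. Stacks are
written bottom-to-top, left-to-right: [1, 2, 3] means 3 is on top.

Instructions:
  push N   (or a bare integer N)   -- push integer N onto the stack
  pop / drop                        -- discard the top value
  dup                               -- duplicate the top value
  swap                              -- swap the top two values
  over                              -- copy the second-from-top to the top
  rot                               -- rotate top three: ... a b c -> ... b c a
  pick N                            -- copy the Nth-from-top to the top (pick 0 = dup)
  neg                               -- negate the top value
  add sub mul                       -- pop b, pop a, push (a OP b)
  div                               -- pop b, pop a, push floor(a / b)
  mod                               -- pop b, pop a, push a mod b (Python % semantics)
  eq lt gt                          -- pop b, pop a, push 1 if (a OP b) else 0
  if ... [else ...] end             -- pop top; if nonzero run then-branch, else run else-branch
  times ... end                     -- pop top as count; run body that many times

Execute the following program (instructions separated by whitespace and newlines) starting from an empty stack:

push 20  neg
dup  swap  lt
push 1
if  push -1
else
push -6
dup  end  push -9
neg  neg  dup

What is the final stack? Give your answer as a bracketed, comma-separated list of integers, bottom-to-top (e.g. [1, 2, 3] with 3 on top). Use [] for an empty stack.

Answer: [0, -1, -9, -9]

Derivation:
After 'push 20': [20]
After 'neg': [-20]
After 'dup': [-20, -20]
After 'swap': [-20, -20]
After 'lt': [0]
After 'push 1': [0, 1]
After 'if': [0]
After 'push -1': [0, -1]
After 'push -9': [0, -1, -9]
After 'neg': [0, -1, 9]
After 'neg': [0, -1, -9]
After 'dup': [0, -1, -9, -9]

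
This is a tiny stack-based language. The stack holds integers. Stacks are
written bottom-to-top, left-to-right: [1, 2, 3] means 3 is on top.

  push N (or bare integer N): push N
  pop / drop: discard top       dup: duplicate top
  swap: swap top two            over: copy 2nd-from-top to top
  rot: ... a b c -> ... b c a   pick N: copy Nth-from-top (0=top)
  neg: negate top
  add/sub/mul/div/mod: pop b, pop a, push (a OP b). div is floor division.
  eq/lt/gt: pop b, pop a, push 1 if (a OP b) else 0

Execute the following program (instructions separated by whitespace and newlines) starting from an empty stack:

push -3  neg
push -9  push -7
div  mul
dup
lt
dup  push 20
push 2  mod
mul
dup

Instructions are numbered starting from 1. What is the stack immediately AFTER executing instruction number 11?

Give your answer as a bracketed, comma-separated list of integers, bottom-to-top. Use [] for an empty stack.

Step 1 ('push -3'): [-3]
Step 2 ('neg'): [3]
Step 3 ('push -9'): [3, -9]
Step 4 ('push -7'): [3, -9, -7]
Step 5 ('div'): [3, 1]
Step 6 ('mul'): [3]
Step 7 ('dup'): [3, 3]
Step 8 ('lt'): [0]
Step 9 ('dup'): [0, 0]
Step 10 ('push 20'): [0, 0, 20]
Step 11 ('push 2'): [0, 0, 20, 2]

Answer: [0, 0, 20, 2]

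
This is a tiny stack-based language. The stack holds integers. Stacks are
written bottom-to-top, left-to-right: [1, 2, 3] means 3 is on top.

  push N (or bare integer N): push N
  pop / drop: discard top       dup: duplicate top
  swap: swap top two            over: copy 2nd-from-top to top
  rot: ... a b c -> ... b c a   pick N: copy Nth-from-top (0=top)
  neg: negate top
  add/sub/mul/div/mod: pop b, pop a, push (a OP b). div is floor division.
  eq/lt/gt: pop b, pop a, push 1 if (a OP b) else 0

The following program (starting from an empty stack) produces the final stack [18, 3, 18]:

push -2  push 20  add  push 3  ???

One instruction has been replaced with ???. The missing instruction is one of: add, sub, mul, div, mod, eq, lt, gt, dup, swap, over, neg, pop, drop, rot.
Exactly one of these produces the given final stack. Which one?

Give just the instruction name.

Stack before ???: [18, 3]
Stack after ???:  [18, 3, 18]
The instruction that transforms [18, 3] -> [18, 3, 18] is: over

Answer: over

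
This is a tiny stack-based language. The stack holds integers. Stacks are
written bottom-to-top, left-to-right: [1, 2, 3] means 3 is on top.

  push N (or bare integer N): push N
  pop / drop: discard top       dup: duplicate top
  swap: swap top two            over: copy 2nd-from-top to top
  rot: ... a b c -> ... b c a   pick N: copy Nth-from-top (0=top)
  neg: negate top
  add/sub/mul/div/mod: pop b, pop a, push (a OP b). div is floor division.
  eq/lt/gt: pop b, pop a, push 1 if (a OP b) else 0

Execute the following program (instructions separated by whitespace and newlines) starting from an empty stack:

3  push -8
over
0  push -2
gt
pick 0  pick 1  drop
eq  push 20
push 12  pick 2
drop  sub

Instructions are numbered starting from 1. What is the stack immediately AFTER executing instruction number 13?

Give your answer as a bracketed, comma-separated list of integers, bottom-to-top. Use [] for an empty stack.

Answer: [3, -8, 3, 1, 20, 12, 1]

Derivation:
Step 1 ('3'): [3]
Step 2 ('push -8'): [3, -8]
Step 3 ('over'): [3, -8, 3]
Step 4 ('0'): [3, -8, 3, 0]
Step 5 ('push -2'): [3, -8, 3, 0, -2]
Step 6 ('gt'): [3, -8, 3, 1]
Step 7 ('pick 0'): [3, -8, 3, 1, 1]
Step 8 ('pick 1'): [3, -8, 3, 1, 1, 1]
Step 9 ('drop'): [3, -8, 3, 1, 1]
Step 10 ('eq'): [3, -8, 3, 1]
Step 11 ('push 20'): [3, -8, 3, 1, 20]
Step 12 ('push 12'): [3, -8, 3, 1, 20, 12]
Step 13 ('pick 2'): [3, -8, 3, 1, 20, 12, 1]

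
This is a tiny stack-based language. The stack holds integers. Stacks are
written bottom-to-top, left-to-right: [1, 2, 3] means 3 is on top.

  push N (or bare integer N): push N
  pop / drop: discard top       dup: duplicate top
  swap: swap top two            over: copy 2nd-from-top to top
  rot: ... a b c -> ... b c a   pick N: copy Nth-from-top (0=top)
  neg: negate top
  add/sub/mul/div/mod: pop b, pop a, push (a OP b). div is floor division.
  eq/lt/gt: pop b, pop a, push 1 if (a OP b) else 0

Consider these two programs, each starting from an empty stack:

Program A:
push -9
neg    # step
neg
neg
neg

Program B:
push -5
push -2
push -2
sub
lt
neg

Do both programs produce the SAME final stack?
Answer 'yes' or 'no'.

Program A trace:
  After 'push -9': [-9]
  After 'neg': [9]
  After 'neg': [-9]
  After 'neg': [9]
  After 'neg': [-9]
Program A final stack: [-9]

Program B trace:
  After 'push -5': [-5]
  After 'push -2': [-5, -2]
  After 'push -2': [-5, -2, -2]
  After 'sub': [-5, 0]
  After 'lt': [1]
  After 'neg': [-1]
Program B final stack: [-1]
Same: no

Answer: no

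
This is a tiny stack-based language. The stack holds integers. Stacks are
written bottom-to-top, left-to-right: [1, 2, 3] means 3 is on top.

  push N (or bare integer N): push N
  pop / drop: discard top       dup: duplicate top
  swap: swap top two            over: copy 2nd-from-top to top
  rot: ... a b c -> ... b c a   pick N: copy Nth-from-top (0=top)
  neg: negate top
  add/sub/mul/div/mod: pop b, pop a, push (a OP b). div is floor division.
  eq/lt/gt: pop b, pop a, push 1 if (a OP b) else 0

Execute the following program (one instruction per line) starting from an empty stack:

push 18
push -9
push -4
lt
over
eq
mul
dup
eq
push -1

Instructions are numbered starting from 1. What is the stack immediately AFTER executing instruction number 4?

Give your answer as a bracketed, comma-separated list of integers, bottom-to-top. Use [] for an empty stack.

Step 1 ('push 18'): [18]
Step 2 ('push -9'): [18, -9]
Step 3 ('push -4'): [18, -9, -4]
Step 4 ('lt'): [18, 1]

Answer: [18, 1]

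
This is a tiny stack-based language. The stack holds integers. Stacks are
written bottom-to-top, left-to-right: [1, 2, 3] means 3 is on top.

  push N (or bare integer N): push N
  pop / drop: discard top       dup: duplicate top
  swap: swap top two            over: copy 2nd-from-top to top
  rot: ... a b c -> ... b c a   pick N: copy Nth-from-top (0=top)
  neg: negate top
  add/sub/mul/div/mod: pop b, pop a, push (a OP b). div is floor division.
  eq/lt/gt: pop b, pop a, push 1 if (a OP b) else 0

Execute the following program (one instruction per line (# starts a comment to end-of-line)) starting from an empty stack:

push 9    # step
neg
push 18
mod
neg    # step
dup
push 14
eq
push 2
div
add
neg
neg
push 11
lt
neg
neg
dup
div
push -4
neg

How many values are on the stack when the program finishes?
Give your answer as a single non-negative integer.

After 'push 9': stack = [9] (depth 1)
After 'neg': stack = [-9] (depth 1)
After 'push 18': stack = [-9, 18] (depth 2)
After 'mod': stack = [9] (depth 1)
After 'neg': stack = [-9] (depth 1)
After 'dup': stack = [-9, -9] (depth 2)
After 'push 14': stack = [-9, -9, 14] (depth 3)
After 'eq': stack = [-9, 0] (depth 2)
After 'push 2': stack = [-9, 0, 2] (depth 3)
After 'div': stack = [-9, 0] (depth 2)
  ...
After 'neg': stack = [9] (depth 1)
After 'neg': stack = [-9] (depth 1)
After 'push 11': stack = [-9, 11] (depth 2)
After 'lt': stack = [1] (depth 1)
After 'neg': stack = [-1] (depth 1)
After 'neg': stack = [1] (depth 1)
After 'dup': stack = [1, 1] (depth 2)
After 'div': stack = [1] (depth 1)
After 'push -4': stack = [1, -4] (depth 2)
After 'neg': stack = [1, 4] (depth 2)

Answer: 2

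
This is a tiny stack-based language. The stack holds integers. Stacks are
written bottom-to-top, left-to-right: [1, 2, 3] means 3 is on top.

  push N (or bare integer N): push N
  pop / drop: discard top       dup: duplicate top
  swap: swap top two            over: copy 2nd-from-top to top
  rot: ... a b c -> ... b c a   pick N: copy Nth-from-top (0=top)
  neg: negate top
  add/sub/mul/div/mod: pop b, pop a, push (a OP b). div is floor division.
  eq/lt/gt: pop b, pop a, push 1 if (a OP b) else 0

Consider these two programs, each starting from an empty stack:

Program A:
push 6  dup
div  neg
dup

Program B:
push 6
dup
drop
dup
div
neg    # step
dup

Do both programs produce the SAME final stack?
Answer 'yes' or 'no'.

Program A trace:
  After 'push 6': [6]
  After 'dup': [6, 6]
  After 'div': [1]
  After 'neg': [-1]
  After 'dup': [-1, -1]
Program A final stack: [-1, -1]

Program B trace:
  After 'push 6': [6]
  After 'dup': [6, 6]
  After 'drop': [6]
  After 'dup': [6, 6]
  After 'div': [1]
  After 'neg': [-1]
  After 'dup': [-1, -1]
Program B final stack: [-1, -1]
Same: yes

Answer: yes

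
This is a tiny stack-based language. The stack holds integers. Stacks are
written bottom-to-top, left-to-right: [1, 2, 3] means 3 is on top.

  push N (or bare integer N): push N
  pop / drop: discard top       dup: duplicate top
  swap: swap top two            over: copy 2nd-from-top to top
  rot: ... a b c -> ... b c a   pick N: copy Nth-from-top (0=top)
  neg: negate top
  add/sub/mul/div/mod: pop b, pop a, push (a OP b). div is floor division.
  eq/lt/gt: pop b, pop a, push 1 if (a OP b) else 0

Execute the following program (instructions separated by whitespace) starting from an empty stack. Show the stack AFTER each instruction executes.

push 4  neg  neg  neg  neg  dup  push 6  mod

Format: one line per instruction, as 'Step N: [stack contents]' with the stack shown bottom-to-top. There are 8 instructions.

Step 1: [4]
Step 2: [-4]
Step 3: [4]
Step 4: [-4]
Step 5: [4]
Step 6: [4, 4]
Step 7: [4, 4, 6]
Step 8: [4, 4]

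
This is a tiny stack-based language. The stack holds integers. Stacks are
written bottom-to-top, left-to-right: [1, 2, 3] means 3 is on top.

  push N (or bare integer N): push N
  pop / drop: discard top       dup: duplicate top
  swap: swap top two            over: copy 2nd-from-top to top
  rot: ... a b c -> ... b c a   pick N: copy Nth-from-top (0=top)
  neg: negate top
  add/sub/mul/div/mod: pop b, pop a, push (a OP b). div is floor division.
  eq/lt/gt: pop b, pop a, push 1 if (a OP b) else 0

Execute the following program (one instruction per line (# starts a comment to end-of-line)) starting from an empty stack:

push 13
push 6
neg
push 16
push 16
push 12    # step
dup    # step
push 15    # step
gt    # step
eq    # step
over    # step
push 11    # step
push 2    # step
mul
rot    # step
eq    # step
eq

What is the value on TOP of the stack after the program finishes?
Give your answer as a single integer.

After 'push 13': [13]
After 'push 6': [13, 6]
After 'neg': [13, -6]
After 'push 16': [13, -6, 16]
After 'push 16': [13, -6, 16, 16]
After 'push 12': [13, -6, 16, 16, 12]
After 'dup': [13, -6, 16, 16, 12, 12]
After 'push 15': [13, -6, 16, 16, 12, 12, 15]
After 'gt': [13, -6, 16, 16, 12, 0]
After 'eq': [13, -6, 16, 16, 0]
After 'over': [13, -6, 16, 16, 0, 16]
After 'push 11': [13, -6, 16, 16, 0, 16, 11]
After 'push 2': [13, -6, 16, 16, 0, 16, 11, 2]
After 'mul': [13, -6, 16, 16, 0, 16, 22]
After 'rot': [13, -6, 16, 16, 16, 22, 0]
After 'eq': [13, -6, 16, 16, 16, 0]
After 'eq': [13, -6, 16, 16, 0]

Answer: 0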